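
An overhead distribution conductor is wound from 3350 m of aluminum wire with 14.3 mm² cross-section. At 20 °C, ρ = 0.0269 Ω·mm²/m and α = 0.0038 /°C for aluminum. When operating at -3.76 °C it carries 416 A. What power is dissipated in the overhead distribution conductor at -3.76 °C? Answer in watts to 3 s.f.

9.92×10^5 W

ρ = 0.0269 Ω·mm²/m = 2.69×10^-8 Ω·m
A = 14.3 mm² = 1.430e-05 m²
R₍20₎ = ρL/A = (2.69×10^-8)(3350)/(1.430e-05) = 6.302 Ω
R₍-3.76₎ = R₍20₎(1 + αΔT) = 6.302 × (1 + 0.0038×-23.8) = 5.733 Ω
P = I²R = (416)² × 5.733 = 9.92×10^5 W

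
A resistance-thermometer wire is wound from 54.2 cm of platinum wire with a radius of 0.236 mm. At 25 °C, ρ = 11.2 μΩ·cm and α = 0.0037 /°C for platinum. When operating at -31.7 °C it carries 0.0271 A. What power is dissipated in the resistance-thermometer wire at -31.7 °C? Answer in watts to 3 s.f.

2.01×10^-4 W

ρ = 11.2 μΩ·cm = 1.12×10^-7 Ω·m
A = πr² = π(2.3600e-04 m)² = 1.750e-07 m²
R₍25₎ = ρL/A = (1.12×10^-7)(0.542)/(1.750e-07) = 0.3469 Ω
R₍-31.7₎ = R₍25₎(1 + αΔT) = 0.3469 × (1 + 0.0037×-56.7) = 0.2741 Ω
P = I²R = (0.0271)² × 0.2741 = 2.01×10^-4 W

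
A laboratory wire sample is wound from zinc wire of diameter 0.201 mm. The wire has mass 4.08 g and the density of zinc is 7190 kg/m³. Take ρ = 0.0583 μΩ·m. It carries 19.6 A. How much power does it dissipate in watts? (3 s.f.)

12600 W

ρ = 0.0583 μΩ·m = 5.83×10^-8 Ω·m
A = π(d/2)² = π(1.0050e-04 m)² = 3.1731e-08 m²
L = m/(density·A) = 0.00408/(7190×3.1731e-08) = 17.88 m
R = ρL/A = (5.83×10^-8)(17.88)/(3.1731e-08) = 32.86 Ω
P = I²R = (19.6)² × 32.86 = 12600 W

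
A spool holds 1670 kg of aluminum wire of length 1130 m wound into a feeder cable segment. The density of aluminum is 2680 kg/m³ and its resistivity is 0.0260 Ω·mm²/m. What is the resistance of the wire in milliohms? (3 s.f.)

ρ = 0.0260 Ω·mm²/m = 2.60×10^-8 Ω·m
A = m/(density·L) = 1670/(2680×1130) = 5.5145e-04 m²
R = ρL/A = (2.60×10^-8)(1130)/(5.5145e-04) = 53.3 mΩ

53.3 mΩ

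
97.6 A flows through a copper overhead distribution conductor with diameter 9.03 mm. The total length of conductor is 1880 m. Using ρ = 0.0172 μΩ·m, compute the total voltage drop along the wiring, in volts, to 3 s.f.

ρ = 0.0172 μΩ·m = 1.72×10^-8 Ω·m
A = π(d/2)² = π(4.5150e-03 m)² = 6.404e-05 m²
R = ρL/A = (1.72×10^-8)(1880)/(6.404e-05) = 0.5049 Ω
V = IR = 97.6 × 0.5049 = 49.3 V

49.3 V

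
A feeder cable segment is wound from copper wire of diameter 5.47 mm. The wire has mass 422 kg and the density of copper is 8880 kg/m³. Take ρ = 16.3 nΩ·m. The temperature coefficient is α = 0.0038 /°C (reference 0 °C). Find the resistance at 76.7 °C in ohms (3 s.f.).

1.81 Ω

ρ = 16.3 nΩ·m = 1.63×10^-8 Ω·m
A = π(d/2)² = π(2.7350e-03 m)² = 2.3500e-05 m²
L = m/(density·A) = 422/(8880×2.3500e-05) = 2022 m
R = ρL/A = (1.63×10^-8)(2022)/(2.3500e-05) = 1.403 Ω
R(76.7 °C) = 1.403 × (1 + 0.0038×76.7) = 1.81 Ω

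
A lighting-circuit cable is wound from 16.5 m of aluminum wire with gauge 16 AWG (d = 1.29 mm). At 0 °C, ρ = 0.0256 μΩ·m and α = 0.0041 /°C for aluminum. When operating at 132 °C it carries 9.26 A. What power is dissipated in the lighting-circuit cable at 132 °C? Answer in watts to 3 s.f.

42.7 W

ρ = 0.0256 μΩ·m = 2.56×10^-8 Ω·m
A = π(1.29/2 mm)² = π(6.4500e-04 m)² = 1.307e-06 m²
R₍0₎ = ρL/A = (2.56×10^-8)(16.5)/(1.307e-06) = 0.3232 Ω
R₍132₎ = R₍0₎(1 + αΔT) = 0.3232 × (1 + 0.0041×132) = 0.4981 Ω
P = I²R = (9.26)² × 0.4981 = 42.7 W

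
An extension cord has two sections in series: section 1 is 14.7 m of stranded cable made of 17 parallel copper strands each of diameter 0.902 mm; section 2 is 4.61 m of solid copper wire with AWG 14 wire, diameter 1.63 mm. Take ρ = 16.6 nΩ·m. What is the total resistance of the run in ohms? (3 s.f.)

0.0591 Ω

ρ = 16.6 nΩ·m = 1.66×10^-8 Ω·m
Section 1: A_strand = π(4.5100e-04)² = 6.390e-07 m²; R₁ = ρL/(N·A_s) = (1.66×10^-8)(14.7)/(17×6.390e-07) = 0.02246 Ω
Section 2: A = π(1.63/2 mm)² = π(8.1500e-04 m)² = 2.087e-06 m²
R₂ = (1.66×10^-8)(4.61)/(2.087e-06) = 0.03667 Ω
R = R₁ + R₂ = 0.0591 Ω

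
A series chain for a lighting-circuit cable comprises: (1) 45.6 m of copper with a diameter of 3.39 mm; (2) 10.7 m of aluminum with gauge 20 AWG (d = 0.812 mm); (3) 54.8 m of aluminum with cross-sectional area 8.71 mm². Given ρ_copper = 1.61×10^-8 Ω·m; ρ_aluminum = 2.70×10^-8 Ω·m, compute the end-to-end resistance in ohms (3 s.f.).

Seg 1: A = π(d/2)² = π(1.6950e-03 m)² = 9.026e-06 m²
R_1 = (1.61×10^-8)(45.6)/(9.026e-06) = 0.08134 Ω
Seg 2: A = π(0.812/2 mm)² = π(4.0600e-04 m)² = 5.178e-07 m²
R_2 = (2.70×10^-8)(10.7)/(5.178e-07) = 0.5579 Ω
Seg 3: A = 8.71 mm² = 8.710e-06 m²
R_3 = (2.70×10^-8)(54.8)/(8.710e-06) = 0.1699 Ω
R_total = R_1 + R_2 + R_3 = 0.809 Ω

0.809 Ω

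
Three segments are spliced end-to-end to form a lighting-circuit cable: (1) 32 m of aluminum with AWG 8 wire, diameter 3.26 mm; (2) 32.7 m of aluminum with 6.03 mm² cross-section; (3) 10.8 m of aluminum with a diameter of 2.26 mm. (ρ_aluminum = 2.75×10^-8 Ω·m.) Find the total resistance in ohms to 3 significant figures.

0.329 Ω

Seg 1: A = π(3.26/2 mm)² = π(1.6300e-03 m)² = 8.347e-06 m²
R_1 = (2.75×10^-8)(32)/(8.347e-06) = 0.1054 Ω
Seg 2: A = 6.03 mm² = 6.030e-06 m²
R_2 = (2.75×10^-8)(32.7)/(6.030e-06) = 0.1491 Ω
Seg 3: A = π(d/2)² = π(1.1300e-03 m)² = 4.011e-06 m²
R_3 = (2.75×10^-8)(10.8)/(4.011e-06) = 0.07404 Ω
R_total = R_1 + R_2 + R_3 = 0.329 Ω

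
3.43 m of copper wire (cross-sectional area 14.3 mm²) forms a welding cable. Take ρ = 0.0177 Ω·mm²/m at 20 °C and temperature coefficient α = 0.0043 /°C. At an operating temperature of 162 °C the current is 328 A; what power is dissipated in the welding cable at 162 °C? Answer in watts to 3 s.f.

736 W

ρ = 0.0177 Ω·mm²/m = 1.77×10^-8 Ω·m
A = 14.3 mm² = 1.430e-05 m²
R₍20₎ = ρL/A = (1.77×10^-8)(3.43)/(1.430e-05) = 0.004246 Ω
R₍162₎ = R₍20₎(1 + αΔT) = 0.004246 × (1 + 0.0043×142) = 0.006838 Ω
P = I²R = (328)² × 0.006838 = 736 W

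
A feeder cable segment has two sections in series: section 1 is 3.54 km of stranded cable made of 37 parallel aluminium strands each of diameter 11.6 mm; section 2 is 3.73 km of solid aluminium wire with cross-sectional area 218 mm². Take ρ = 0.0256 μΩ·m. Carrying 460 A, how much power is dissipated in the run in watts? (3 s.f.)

97600 W

ρ = 0.0256 μΩ·m = 2.56×10^-8 Ω·m
Section 1: A_strand = π(5.8000e-03)² = 1.057e-04 m²; R₁ = ρL/(N·A_s) = (2.56×10^-8)(3540)/(37×1.057e-04) = 0.02318 Ω
Section 2: A = 218 mm² = 2.180e-04 m²
R₂ = (2.56×10^-8)(3730)/(2.180e-04) = 0.438 Ω
R = R₁ + R₂ = 0.4612 Ω
P = I²R = (460)² × 0.4612 = 97600 W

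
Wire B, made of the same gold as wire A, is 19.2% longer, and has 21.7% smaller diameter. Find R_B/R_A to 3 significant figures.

1.94

R ∝ L/d², so R_B/R_A = (1 + 19.2/100) × (1 − 21.7/100)⁻²
= 1.192 × 1.631 = 1.94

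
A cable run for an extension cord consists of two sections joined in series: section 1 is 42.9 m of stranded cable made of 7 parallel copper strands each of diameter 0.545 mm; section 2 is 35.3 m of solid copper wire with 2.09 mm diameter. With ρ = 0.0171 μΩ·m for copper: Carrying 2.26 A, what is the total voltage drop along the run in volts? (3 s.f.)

ρ = 0.0171 μΩ·m = 1.71×10^-8 Ω·m
Section 1: A_strand = π(2.7250e-04)² = 2.333e-07 m²; R₁ = ρL/(N·A_s) = (1.71×10^-8)(42.9)/(7×2.333e-07) = 0.4492 Ω
Section 2: A = π(d/2)² = π(1.0450e-03 m)² = 3.431e-06 m²
R₂ = (1.71×10^-8)(35.3)/(3.431e-06) = 0.1759 Ω
R = R₁ + R₂ = 0.6252 Ω
V = IR = 2.26 × 0.6252 = 1.41 V

1.41 V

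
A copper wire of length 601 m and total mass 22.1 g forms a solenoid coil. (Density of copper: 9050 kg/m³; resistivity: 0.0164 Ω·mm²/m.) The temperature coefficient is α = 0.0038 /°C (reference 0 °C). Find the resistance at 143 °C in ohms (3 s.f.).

3740 Ω

ρ = 0.0164 Ω·mm²/m = 1.64×10^-8 Ω·m
A = m/(density·L) = 0.0221/(9050×601) = 4.0632e-09 m²
R = ρL/A = (1.64×10^-8)(601)/(4.0632e-09) = 2426 Ω
R(143 °C) = 2426 × (1 + 0.0038×143) = 3740 Ω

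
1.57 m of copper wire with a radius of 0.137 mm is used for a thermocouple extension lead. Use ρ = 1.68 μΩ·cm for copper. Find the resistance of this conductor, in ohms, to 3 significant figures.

0.447 Ω

ρ = 1.68 μΩ·cm = 1.68×10^-8 Ω·m
A = πr² = π(1.3700e-04 m)² = 5.896e-08 m²
R = ρL/A = (1.68×10^-8)(1.57 m)/(5.896e-08 m²) = 0.447 Ω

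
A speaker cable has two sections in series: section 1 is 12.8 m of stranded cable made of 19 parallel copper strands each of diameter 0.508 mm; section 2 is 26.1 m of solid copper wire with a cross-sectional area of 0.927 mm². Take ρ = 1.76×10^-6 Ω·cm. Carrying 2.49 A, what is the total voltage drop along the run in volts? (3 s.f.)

1.38 V

ρ = 1.76×10^-6 Ω·cm = 1.76×10^-8 Ω·m
Section 1: A_strand = π(2.5400e-04)² = 2.027e-07 m²; R₁ = ρL/(N·A_s) = (1.76×10^-8)(12.8)/(19×2.027e-07) = 0.0585 Ω
Section 2: A = 0.927 mm² = 9.270e-07 m²
R₂ = (1.76×10^-8)(26.1)/(9.270e-07) = 0.4955 Ω
R = R₁ + R₂ = 0.554 Ω
V = IR = 2.49 × 0.554 = 1.38 V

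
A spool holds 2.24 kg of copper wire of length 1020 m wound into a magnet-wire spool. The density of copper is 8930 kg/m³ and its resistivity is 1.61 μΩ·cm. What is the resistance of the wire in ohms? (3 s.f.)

ρ = 1.61 μΩ·cm = 1.61×10^-8 Ω·m
A = m/(density·L) = 2.24/(8930×1020) = 2.4592e-07 m²
R = ρL/A = (1.61×10^-8)(1020)/(2.4592e-07) = 66.8 Ω

66.8 Ω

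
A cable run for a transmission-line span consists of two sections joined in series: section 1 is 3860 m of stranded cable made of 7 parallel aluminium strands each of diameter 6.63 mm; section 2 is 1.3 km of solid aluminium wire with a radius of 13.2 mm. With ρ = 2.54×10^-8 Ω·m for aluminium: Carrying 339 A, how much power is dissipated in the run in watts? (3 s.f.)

Section 1: A_strand = π(3.3150e-03)² = 3.452e-05 m²; R₁ = ρL/(N·A_s) = (2.54×10^-8)(3860)/(7×3.452e-05) = 0.4057 Ω
Section 2: A = πr² = π(1.3200e-02 m)² = 5.474e-04 m²
R₂ = (2.54×10^-8)(1300)/(5.474e-04) = 0.06032 Ω
R = R₁ + R₂ = 0.466 Ω
P = I²R = (339)² × 0.466 = 53600 W

53600 W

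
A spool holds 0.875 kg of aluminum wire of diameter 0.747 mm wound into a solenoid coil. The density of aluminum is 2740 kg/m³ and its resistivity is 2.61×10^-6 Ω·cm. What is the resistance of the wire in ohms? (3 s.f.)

ρ = 2.61×10^-6 Ω·cm = 2.61×10^-8 Ω·m
A = π(d/2)² = π(3.7350e-04 m)² = 4.3826e-07 m²
L = m/(density·A) = 0.875/(2740×4.3826e-07) = 728.7 m
R = ρL/A = (2.61×10^-8)(728.7)/(4.3826e-07) = 43.4 Ω

43.4 Ω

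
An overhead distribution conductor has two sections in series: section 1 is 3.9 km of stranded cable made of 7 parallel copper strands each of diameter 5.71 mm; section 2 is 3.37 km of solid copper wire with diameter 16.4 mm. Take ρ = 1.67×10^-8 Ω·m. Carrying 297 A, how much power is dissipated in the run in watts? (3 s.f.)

Section 1: A_strand = π(2.8550e-03)² = 2.561e-05 m²; R₁ = ρL/(N·A_s) = (1.67×10^-8)(3900)/(7×2.561e-05) = 0.3633 Ω
Section 2: A = π(d/2)² = π(8.2000e-03 m)² = 2.112e-04 m²
R₂ = (1.67×10^-8)(3370)/(2.112e-04) = 0.2664 Ω
R = R₁ + R₂ = 0.6298 Ω
P = I²R = (297)² × 0.6298 = 55600 W

55600 W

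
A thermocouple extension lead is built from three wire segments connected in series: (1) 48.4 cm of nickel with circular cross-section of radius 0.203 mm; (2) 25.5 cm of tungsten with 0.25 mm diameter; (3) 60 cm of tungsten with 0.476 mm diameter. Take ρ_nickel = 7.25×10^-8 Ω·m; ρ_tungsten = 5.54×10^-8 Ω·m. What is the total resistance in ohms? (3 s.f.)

Seg 1: A = πr² = π(2.0300e-04 m)² = 1.295e-07 m²
R_1 = (7.25×10^-8)(0.484)/(1.295e-07) = 0.271 Ω
Seg 2: A = π(d/2)² = π(1.2500e-04 m)² = 4.909e-08 m²
R_2 = (5.54×10^-8)(0.255)/(4.909e-08) = 0.2878 Ω
Seg 3: A = π(d/2)² = π(2.3800e-04 m)² = 1.780e-07 m²
R_3 = (5.54×10^-8)(0.6)/(1.780e-07) = 0.1868 Ω
R_total = R_1 + R_2 + R_3 = 0.746 Ω

0.746 Ω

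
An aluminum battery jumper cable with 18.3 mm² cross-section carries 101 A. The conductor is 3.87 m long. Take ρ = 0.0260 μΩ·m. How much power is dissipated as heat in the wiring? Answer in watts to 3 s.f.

56.1 W

ρ = 0.0260 μΩ·m = 2.60×10^-8 Ω·m
A = 18.3 mm² = 1.830e-05 m²
R = ρL/A = (2.60×10^-8)(3.87)/(1.830e-05) = 0.005498 Ω
P = I²R = (101)² × 0.005498 = 56.1 W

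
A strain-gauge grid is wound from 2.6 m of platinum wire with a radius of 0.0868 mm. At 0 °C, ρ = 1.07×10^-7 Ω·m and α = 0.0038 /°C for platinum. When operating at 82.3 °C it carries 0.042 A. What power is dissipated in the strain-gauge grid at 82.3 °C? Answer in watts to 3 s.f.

A = πr² = π(8.6800e-05 m)² = 2.367e-08 m²
R₍0₎ = ρL/A = (1.07×10^-7)(2.6)/(2.367e-08) = 11.75 Ω
R₍82.3₎ = R₍0₎(1 + αΔT) = 11.75 × (1 + 0.0038×82.3) = 15.43 Ω
P = I²R = (0.042)² × 15.43 = 0.0272 W

0.0272 W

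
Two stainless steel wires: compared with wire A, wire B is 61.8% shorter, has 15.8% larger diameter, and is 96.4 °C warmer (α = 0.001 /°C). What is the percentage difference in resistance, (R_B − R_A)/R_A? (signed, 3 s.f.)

-68.8%

R ∝ ρL/d² with ρ ∝ (1+αΔT), so R_B/R_A = (1 − 61.8/100) × (1 + 15.8/100)⁻² × (1 + 0.001×96.4)
= 0.382 × 0.7457 × 1.096 = 0.3123
(R_B − R_A)/R_A = 0.3123 − 1 = -68.8%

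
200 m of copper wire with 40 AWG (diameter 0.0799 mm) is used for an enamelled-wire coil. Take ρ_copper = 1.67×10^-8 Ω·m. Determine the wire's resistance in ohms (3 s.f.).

A = π(0.0799/2 mm)² = π(3.9950e-05 m)² = 5.014e-09 m²
R = ρL/A = (1.67×10^-8)(200 m)/(5.014e-09 m²) = 666 Ω

666 Ω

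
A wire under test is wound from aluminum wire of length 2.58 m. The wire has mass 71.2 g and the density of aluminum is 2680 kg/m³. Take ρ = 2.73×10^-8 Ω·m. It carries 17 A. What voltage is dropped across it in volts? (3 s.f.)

A = m/(density·L) = 0.0712/(2680×2.58) = 1.0297e-05 m²
R = ρL/A = (2.73×10^-8)(2.58)/(1.0297e-05) = 0.00684 Ω
V = IR = 17 × 0.00684 = 0.116 V

0.116 V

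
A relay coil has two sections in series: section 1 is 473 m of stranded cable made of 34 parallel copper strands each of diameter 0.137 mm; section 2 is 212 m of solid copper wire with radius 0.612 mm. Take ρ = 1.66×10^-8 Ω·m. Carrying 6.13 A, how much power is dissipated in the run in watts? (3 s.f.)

Section 1: A_strand = π(6.8500e-05)² = 1.474e-08 m²; R₁ = ρL/(N·A_s) = (1.66×10^-8)(473)/(34×1.474e-08) = 15.67 Ω
Section 2: A = πr² = π(6.1200e-04 m)² = 1.177e-06 m²
R₂ = (1.66×10^-8)(212)/(1.177e-06) = 2.991 Ω
R = R₁ + R₂ = 18.66 Ω
P = I²R = (6.13)² × 18.66 = 701 W

701 W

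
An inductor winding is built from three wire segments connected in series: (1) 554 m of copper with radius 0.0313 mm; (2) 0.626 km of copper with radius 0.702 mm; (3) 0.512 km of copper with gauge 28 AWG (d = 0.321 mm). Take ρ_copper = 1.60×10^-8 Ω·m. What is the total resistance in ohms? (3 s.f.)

2990 Ω

Seg 1: A = πr² = π(3.1300e-05 m)² = 3.078e-09 m²
R_1 = (1.60×10^-8)(554)/(3.078e-09) = 2880 Ω
Seg 2: A = πr² = π(7.0200e-04 m)² = 1.548e-06 m²
R_2 = (1.60×10^-8)(626)/(1.548e-06) = 6.469 Ω
Seg 3: A = π(0.321/2 mm)² = π(1.6050e-04 m)² = 8.093e-08 m²
R_3 = (1.60×10^-8)(512)/(8.093e-08) = 101.2 Ω
R_total = R_1 + R_2 + R_3 = 2990 Ω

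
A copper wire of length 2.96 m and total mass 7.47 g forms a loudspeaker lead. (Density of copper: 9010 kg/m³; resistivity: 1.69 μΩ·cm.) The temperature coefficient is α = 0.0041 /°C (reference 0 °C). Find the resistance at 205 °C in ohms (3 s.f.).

0.329 Ω

ρ = 1.69 μΩ·cm = 1.69×10^-8 Ω·m
A = m/(density·L) = 0.00747/(9010×2.96) = 2.8009e-07 m²
R = ρL/A = (1.69×10^-8)(2.96)/(2.8009e-07) = 0.1786 Ω
R(205 °C) = 0.1786 × (1 + 0.0041×205) = 0.329 Ω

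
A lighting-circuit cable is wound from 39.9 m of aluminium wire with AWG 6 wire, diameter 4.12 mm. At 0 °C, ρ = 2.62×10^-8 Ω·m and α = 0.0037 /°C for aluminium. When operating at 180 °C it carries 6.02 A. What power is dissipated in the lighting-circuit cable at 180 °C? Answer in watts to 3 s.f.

4.73 W

A = π(4.12/2 mm)² = π(2.0600e-03 m)² = 1.333e-05 m²
R₍0₎ = ρL/A = (2.62×10^-8)(39.9)/(1.333e-05) = 0.07841 Ω
R₍180₎ = R₍0₎(1 + αΔT) = 0.07841 × (1 + 0.0037×180) = 0.1306 Ω
P = I²R = (6.02)² × 0.1306 = 4.73 W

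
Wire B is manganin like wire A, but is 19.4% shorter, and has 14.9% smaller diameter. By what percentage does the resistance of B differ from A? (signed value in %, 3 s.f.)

R ∝ L/d², so R_B/R_A = (1 − 19.4/100) × (1 − 14.9/100)⁻²
= 0.806 × 1.381 = 1.113
(R_B − R_A)/R_A = 1.113 − 1 = 11.3%

11.3%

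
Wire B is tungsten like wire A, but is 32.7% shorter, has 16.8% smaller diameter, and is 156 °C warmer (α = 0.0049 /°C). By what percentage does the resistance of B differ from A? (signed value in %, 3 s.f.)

R ∝ ρL/d² with ρ ∝ (1+αΔT), so R_B/R_A = (1 − 32.7/100) × (1 − 16.8/100)⁻² × (1 + 0.0049×156)
= 0.673 × 1.445 × 1.764 = 1.715
(R_B − R_A)/R_A = 1.715 − 1 = 71.5%

71.5%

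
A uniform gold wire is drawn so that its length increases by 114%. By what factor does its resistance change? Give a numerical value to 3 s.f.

4.58

k = 1 + 114/100 = 2.14; volume constant ⇒ A' = A/k, so R' = k²R.
Factor = 4.58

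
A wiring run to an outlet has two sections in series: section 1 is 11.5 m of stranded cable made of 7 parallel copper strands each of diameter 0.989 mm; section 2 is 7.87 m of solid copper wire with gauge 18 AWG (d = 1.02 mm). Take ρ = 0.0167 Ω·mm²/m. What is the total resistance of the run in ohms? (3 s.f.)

0.197 Ω

ρ = 0.0167 Ω·mm²/m = 1.67×10^-8 Ω·m
Section 1: A_strand = π(4.9450e-04)² = 7.682e-07 m²; R₁ = ρL/(N·A_s) = (1.67×10^-8)(11.5)/(7×7.682e-07) = 0.03571 Ω
Section 2: A = π(1.02/2 mm)² = π(5.1000e-04 m)² = 8.171e-07 m²
R₂ = (1.67×10^-8)(7.87)/(8.171e-07) = 0.1608 Ω
R = R₁ + R₂ = 0.197 Ω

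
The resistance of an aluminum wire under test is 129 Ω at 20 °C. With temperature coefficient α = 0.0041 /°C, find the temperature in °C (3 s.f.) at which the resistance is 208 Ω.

R = R₀(1 + α(T − T₀)) ⇒ T = T₀ + (R/R₀ − 1)/α
T = 20 + (208/129 − 1)/0.0041 = 20 + (0.6124)/0.0041 = 169 °C

169 °C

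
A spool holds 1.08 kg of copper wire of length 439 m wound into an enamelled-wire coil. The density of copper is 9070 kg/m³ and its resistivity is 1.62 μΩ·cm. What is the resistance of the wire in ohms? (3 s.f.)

ρ = 1.62 μΩ·cm = 1.62×10^-8 Ω·m
A = m/(density·L) = 1.08/(9070×439) = 2.7124e-07 m²
R = ρL/A = (1.62×10^-8)(439)/(2.7124e-07) = 26.2 Ω

26.2 Ω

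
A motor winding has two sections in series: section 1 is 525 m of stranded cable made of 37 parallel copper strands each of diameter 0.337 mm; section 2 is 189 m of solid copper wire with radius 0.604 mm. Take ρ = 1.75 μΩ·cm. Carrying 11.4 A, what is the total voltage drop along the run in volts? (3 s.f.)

ρ = 1.75 μΩ·cm = 1.75×10^-8 Ω·m
Section 1: A_strand = π(1.6850e-04)² = 8.920e-08 m²; R₁ = ρL/(N·A_s) = (1.75×10^-8)(525)/(37×8.920e-08) = 2.784 Ω
Section 2: A = πr² = π(6.0400e-04 m)² = 1.146e-06 m²
R₂ = (1.75×10^-8)(189)/(1.146e-06) = 2.886 Ω
R = R₁ + R₂ = 5.67 Ω
V = IR = 11.4 × 5.67 = 64.6 V

64.6 V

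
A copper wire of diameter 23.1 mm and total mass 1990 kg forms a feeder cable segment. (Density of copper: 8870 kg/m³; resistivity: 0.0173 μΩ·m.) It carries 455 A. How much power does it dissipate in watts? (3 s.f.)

ρ = 0.0173 μΩ·m = 1.73×10^-8 Ω·m
A = π(d/2)² = π(1.1550e-02 m)² = 4.1910e-04 m²
L = m/(density·A) = 1990/(8870×4.1910e-04) = 535.3 m
R = ρL/A = (1.73×10^-8)(535.3)/(4.1910e-04) = 0.0221 Ω
P = I²R = (455)² × 0.0221 = 4570 W

4570 W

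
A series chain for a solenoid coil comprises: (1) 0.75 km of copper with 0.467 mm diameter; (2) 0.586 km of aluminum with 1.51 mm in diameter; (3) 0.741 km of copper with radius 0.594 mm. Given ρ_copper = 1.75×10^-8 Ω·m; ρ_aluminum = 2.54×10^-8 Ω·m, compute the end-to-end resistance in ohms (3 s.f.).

Seg 1: A = π(d/2)² = π(2.3350e-04 m)² = 1.713e-07 m²
R_1 = (1.75×10^-8)(750)/(1.713e-07) = 76.63 Ω
Seg 2: A = π(d/2)² = π(7.5500e-04 m)² = 1.791e-06 m²
R_2 = (2.54×10^-8)(586)/(1.791e-06) = 8.312 Ω
Seg 3: A = πr² = π(5.9400e-04 m)² = 1.108e-06 m²
R_3 = (1.75×10^-8)(741)/(1.108e-06) = 11.7 Ω
R_total = R_1 + R_2 + R_3 = 96.6 Ω

96.6 Ω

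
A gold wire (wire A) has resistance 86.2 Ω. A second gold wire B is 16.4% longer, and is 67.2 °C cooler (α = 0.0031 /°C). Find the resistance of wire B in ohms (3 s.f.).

R ∝ ρL/d² with ρ ∝ (1+αΔT), so R_B/R_A = (1 + 16.4/100) × (1 − 0.0031×67.2)
= 1.164 × 0.7917 = 0.9215
R_B = 0.9215 × 86.2 = 79.4 Ω

79.4 Ω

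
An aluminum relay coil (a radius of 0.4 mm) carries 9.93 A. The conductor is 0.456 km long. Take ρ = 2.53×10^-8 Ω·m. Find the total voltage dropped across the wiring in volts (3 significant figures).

228 V

A = πr² = π(4.0000e-04 m)² = 5.027e-07 m²
R = ρL/A = (2.53×10^-8)(456)/(5.027e-07) = 22.95 Ω
V = IR = 9.93 × 22.95 = 228 V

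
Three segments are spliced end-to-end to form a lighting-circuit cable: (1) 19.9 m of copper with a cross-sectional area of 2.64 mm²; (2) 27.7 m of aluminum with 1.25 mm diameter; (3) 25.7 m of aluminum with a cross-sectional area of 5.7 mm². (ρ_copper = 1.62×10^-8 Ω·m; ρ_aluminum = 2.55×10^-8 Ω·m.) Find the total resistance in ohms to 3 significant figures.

0.813 Ω

Seg 1: A = 2.64 mm² = 2.640e-06 m²
R_1 = (1.62×10^-8)(19.9)/(2.640e-06) = 0.1221 Ω
Seg 2: A = π(d/2)² = π(6.2500e-04 m)² = 1.227e-06 m²
R_2 = (2.55×10^-8)(27.7)/(1.227e-06) = 0.5756 Ω
Seg 3: A = 5.7 mm² = 5.700e-06 m²
R_3 = (2.55×10^-8)(25.7)/(5.700e-06) = 0.115 Ω
R_total = R_1 + R_2 + R_3 = 0.813 Ω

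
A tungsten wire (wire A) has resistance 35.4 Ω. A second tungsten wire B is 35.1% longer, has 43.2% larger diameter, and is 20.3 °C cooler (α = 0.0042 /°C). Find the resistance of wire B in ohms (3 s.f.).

R ∝ ρL/d² with ρ ∝ (1+αΔT), so R_B/R_A = (1 + 35.1/100) × (1 + 43.2/100)⁻² × (1 − 0.0042×20.3)
= 1.351 × 0.4877 × 0.9147 = 0.6027
R_B = 0.6027 × 35.4 = 21.3 Ω

21.3 Ω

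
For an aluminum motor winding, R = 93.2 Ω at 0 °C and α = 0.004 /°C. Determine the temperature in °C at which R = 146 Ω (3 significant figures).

R = R₀(1 + α(T − T₀)) ⇒ T = T₀ + (R/R₀ − 1)/α
T = 0 + (146/93.2 − 1)/0.004 = 0 + (0.5665)/0.004 = 142 °C

142 °C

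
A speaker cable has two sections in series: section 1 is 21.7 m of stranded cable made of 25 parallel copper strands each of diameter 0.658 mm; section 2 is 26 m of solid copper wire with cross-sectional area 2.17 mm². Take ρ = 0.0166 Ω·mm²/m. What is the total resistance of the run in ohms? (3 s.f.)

ρ = 0.0166 Ω·mm²/m = 1.66×10^-8 Ω·m
Section 1: A_strand = π(3.2900e-04)² = 3.400e-07 m²; R₁ = ρL/(N·A_s) = (1.66×10^-8)(21.7)/(25×3.400e-07) = 0.04237 Ω
Section 2: A = 2.17 mm² = 2.170e-06 m²
R₂ = (1.66×10^-8)(26)/(2.170e-06) = 0.1989 Ω
R = R₁ + R₂ = 0.241 Ω

0.241 Ω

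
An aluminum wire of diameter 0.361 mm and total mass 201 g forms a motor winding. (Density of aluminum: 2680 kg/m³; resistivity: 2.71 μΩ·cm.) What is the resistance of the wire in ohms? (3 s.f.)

194 Ω

ρ = 2.71 μΩ·cm = 2.71×10^-8 Ω·m
A = π(d/2)² = π(1.8050e-04 m)² = 1.0235e-07 m²
L = m/(density·A) = 0.201/(2680×1.0235e-07) = 732.8 m
R = ρL/A = (2.71×10^-8)(732.8)/(1.0235e-07) = 194 Ω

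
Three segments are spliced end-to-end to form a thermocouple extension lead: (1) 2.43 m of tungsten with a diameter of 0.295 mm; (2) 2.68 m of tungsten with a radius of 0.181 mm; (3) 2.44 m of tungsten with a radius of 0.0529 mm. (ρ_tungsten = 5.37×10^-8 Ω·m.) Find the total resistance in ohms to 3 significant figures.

Seg 1: A = π(d/2)² = π(1.4750e-04 m)² = 6.835e-08 m²
R_1 = (5.37×10^-8)(2.43)/(6.835e-08) = 1.909 Ω
Seg 2: A = πr² = π(1.8100e-04 m)² = 1.029e-07 m²
R_2 = (5.37×10^-8)(2.68)/(1.029e-07) = 1.398 Ω
Seg 3: A = πr² = π(5.2900e-05 m)² = 8.791e-09 m²
R_3 = (5.37×10^-8)(2.44)/(8.791e-09) = 14.9 Ω
R_total = R_1 + R_2 + R_3 = 18.2 Ω

18.2 Ω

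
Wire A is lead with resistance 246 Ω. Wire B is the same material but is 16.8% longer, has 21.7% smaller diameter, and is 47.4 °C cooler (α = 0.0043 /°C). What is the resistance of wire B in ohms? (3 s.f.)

R ∝ ρL/d² with ρ ∝ (1+αΔT), so R_B/R_A = (1 + 16.8/100) × (1 − 21.7/100)⁻² × (1 − 0.0043×47.4)
= 1.168 × 1.631 × 0.7962 = 1.517
R_B = 1.517 × 246 = 373 Ω

373 Ω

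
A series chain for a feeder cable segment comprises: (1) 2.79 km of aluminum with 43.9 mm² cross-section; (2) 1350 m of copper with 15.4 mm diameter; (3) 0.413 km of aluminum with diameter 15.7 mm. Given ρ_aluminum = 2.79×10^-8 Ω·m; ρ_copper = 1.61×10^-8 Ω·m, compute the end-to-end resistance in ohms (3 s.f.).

Seg 1: A = 43.9 mm² = 4.390e-05 m²
R_1 = (2.79×10^-8)(2790)/(4.390e-05) = 1.773 Ω
Seg 2: A = π(d/2)² = π(7.7000e-03 m)² = 1.863e-04 m²
R_2 = (1.61×10^-8)(1350)/(1.863e-04) = 0.1167 Ω
Seg 3: A = π(d/2)² = π(7.8500e-03 m)² = 1.936e-04 m²
R_3 = (2.79×10^-8)(413)/(1.936e-04) = 0.05952 Ω
R_total = R_1 + R_2 + R_3 = 1.95 Ω

1.95 Ω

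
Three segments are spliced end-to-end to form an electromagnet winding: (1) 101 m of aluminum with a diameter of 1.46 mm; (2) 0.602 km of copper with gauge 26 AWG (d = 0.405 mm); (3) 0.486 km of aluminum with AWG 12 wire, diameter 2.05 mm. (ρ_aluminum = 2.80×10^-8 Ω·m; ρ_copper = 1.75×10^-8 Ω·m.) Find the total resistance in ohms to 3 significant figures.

Seg 1: A = π(d/2)² = π(7.3000e-04 m)² = 1.674e-06 m²
R_1 = (2.80×10^-8)(101)/(1.674e-06) = 1.689 Ω
Seg 2: A = π(0.405/2 mm)² = π(2.0250e-04 m)² = 1.288e-07 m²
R_2 = (1.75×10^-8)(602)/(1.288e-07) = 81.78 Ω
Seg 3: A = π(2.05/2 mm)² = π(1.0250e-03 m)² = 3.301e-06 m²
R_3 = (2.80×10^-8)(486)/(3.301e-06) = 4.123 Ω
R_total = R_1 + R_2 + R_3 = 87.6 Ω

87.6 Ω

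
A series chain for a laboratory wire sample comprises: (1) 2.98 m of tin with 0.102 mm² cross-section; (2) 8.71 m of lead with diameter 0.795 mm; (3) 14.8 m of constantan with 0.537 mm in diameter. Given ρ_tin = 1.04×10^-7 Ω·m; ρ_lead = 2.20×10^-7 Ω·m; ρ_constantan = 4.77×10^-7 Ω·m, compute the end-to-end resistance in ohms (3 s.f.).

38.1 Ω

Seg 1: A = 0.102 mm² = 1.020e-07 m²
R_1 = (1.04×10^-7)(2.98)/(1.020e-07) = 3.038 Ω
Seg 2: A = π(d/2)² = π(3.9750e-04 m)² = 4.964e-07 m²
R_2 = (2.20×10^-7)(8.71)/(4.964e-07) = 3.86 Ω
Seg 3: A = π(d/2)² = π(2.6850e-04 m)² = 2.265e-07 m²
R_3 = (4.77×10^-7)(14.8)/(2.265e-07) = 31.17 Ω
R_total = R_1 + R_2 + R_3 = 38.1 Ω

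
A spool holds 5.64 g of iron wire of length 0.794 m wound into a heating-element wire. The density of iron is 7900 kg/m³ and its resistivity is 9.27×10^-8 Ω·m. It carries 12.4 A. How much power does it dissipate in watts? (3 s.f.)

12.6 W

A = m/(density·L) = 0.00564/(7900×0.794) = 8.9915e-07 m²
R = ρL/A = (9.27×10^-8)(0.794)/(8.9915e-07) = 0.08186 Ω
P = I²R = (12.4)² × 0.08186 = 12.6 W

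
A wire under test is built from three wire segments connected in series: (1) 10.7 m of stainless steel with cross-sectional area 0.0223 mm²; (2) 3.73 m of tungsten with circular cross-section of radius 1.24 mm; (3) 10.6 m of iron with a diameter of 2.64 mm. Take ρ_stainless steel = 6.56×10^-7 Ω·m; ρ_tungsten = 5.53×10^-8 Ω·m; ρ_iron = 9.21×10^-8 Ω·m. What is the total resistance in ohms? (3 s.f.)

Seg 1: A = 0.0223 mm² = 2.230e-08 m²
R_1 = (6.56×10^-7)(10.7)/(2.230e-08) = 314.8 Ω
Seg 2: A = πr² = π(1.2400e-03 m)² = 4.831e-06 m²
R_2 = (5.53×10^-8)(3.73)/(4.831e-06) = 0.0427 Ω
Seg 3: A = π(d/2)² = π(1.3200e-03 m)² = 5.474e-06 m²
R_3 = (9.21×10^-8)(10.6)/(5.474e-06) = 0.1783 Ω
R_total = R_1 + R_2 + R_3 = 315 Ω

315 Ω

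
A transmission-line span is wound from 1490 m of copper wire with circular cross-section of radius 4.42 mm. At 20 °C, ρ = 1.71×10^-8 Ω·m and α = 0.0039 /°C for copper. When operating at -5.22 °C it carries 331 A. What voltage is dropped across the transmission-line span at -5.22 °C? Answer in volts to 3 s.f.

A = πr² = π(4.4200e-03 m)² = 6.138e-05 m²
R₍20₎ = ρL/A = (1.71×10^-8)(1490)/(6.138e-05) = 0.4151 Ω
R₍-5.22₎ = R₍20₎(1 + αΔT) = 0.4151 × (1 + 0.0039×-25.2) = 0.3743 Ω
V = IR = 331 × 0.3743 = 124 V

124 V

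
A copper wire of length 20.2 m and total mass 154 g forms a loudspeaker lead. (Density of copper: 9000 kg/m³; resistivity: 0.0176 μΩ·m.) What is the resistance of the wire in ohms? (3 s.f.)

ρ = 0.0176 μΩ·m = 1.76×10^-8 Ω·m
A = m/(density·L) = 0.154/(9000×20.2) = 8.4708e-07 m²
R = ρL/A = (1.76×10^-8)(20.2)/(8.4708e-07) = 0.420 Ω

0.420 Ω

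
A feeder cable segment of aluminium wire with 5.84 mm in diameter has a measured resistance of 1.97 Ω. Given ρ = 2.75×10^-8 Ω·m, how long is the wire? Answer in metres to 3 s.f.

A = π(d/2)² = π(2.9200e-03 m)² = 2.679e-05 m²
L = RA/ρ = (1.97)(2.679e-05)/(2.75×10^-8) = 1920 m

1920 m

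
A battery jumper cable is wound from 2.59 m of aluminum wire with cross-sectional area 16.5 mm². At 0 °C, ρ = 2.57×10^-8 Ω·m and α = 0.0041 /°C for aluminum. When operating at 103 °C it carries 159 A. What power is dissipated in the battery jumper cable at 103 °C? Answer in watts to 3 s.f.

A = 16.5 mm² = 1.650e-05 m²
R₍0₎ = ρL/A = (2.57×10^-8)(2.59)/(1.650e-05) = 0.004034 Ω
R₍103₎ = R₍0₎(1 + αΔT) = 0.004034 × (1 + 0.0041×103) = 0.005738 Ω
P = I²R = (159)² × 0.005738 = 145 W

145 W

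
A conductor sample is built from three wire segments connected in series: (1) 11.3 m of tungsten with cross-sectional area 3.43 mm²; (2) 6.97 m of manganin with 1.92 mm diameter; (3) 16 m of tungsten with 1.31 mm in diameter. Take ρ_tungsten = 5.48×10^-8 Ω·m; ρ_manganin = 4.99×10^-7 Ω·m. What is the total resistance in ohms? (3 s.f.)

2.03 Ω

Seg 1: A = 3.43 mm² = 3.430e-06 m²
R_1 = (5.48×10^-8)(11.3)/(3.430e-06) = 0.1805 Ω
Seg 2: A = π(d/2)² = π(9.6000e-04 m)² = 2.895e-06 m²
R_2 = (4.99×10^-7)(6.97)/(2.895e-06) = 1.201 Ω
Seg 3: A = π(d/2)² = π(6.5500e-04 m)² = 1.348e-06 m²
R_3 = (5.48×10^-8)(16)/(1.348e-06) = 0.6505 Ω
R_total = R_1 + R_2 + R_3 = 2.03 Ω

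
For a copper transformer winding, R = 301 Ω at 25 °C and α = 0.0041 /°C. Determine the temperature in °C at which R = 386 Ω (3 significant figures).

R = R₀(1 + α(T − T₀)) ⇒ T = T₀ + (R/R₀ − 1)/α
T = 25 + (386/301 − 1)/0.0041 = 25 + (0.2824)/0.0041 = 93.9 °C

93.9 °C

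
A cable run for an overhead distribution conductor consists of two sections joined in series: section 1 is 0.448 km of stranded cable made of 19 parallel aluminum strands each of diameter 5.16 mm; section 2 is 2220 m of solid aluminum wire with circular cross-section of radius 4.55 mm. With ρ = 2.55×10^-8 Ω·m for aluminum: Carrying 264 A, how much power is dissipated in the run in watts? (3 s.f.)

Section 1: A_strand = π(2.5800e-03)² = 2.091e-05 m²; R₁ = ρL/(N·A_s) = (2.55×10^-8)(448)/(19×2.091e-05) = 0.02875 Ω
Section 2: A = πr² = π(4.5500e-03 m)² = 6.504e-05 m²
R₂ = (2.55×10^-8)(2220)/(6.504e-05) = 0.8704 Ω
R = R₁ + R₂ = 0.8992 Ω
P = I²R = (264)² × 0.8992 = 62700 W

62700 W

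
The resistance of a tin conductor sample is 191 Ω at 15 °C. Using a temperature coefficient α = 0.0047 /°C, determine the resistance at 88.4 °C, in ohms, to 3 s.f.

ΔT = 88.4 − 15 = 73.4 °C
R = R₀(1 + αΔT) = 191 × (1 + 0.0047×73.4) = 191 × 1.345 = 257 Ω

257 Ω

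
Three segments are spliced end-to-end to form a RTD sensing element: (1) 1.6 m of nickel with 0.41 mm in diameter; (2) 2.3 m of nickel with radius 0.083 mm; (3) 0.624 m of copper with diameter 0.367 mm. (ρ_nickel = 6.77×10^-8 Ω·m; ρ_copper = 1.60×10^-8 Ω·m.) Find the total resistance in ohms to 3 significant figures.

Seg 1: A = π(d/2)² = π(2.0500e-04 m)² = 1.320e-07 m²
R_1 = (6.77×10^-8)(1.6)/(1.320e-07) = 0.8204 Ω
Seg 2: A = πr² = π(8.3000e-05 m)² = 2.164e-08 m²
R_2 = (6.77×10^-8)(2.3)/(2.164e-08) = 7.195 Ω
Seg 3: A = π(d/2)² = π(1.8350e-04 m)² = 1.058e-07 m²
R_3 = (1.60×10^-8)(0.624)/(1.058e-07) = 0.09438 Ω
R_total = R_1 + R_2 + R_3 = 8.11 Ω

8.11 Ω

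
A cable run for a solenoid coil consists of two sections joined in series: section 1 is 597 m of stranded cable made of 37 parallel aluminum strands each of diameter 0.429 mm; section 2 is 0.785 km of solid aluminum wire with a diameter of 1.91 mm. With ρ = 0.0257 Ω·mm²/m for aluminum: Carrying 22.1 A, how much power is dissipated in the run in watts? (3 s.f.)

ρ = 0.0257 Ω·mm²/m = 2.57×10^-8 Ω·m
Section 1: A_strand = π(2.1450e-04)² = 1.445e-07 m²; R₁ = ρL/(N·A_s) = (2.57×10^-8)(597)/(37×1.445e-07) = 2.869 Ω
Section 2: A = π(d/2)² = π(9.5500e-04 m)² = 2.865e-06 m²
R₂ = (2.57×10^-8)(785)/(2.865e-06) = 7.041 Ω
R = R₁ + R₂ = 9.91 Ω
P = I²R = (22.1)² × 9.91 = 4840 W

4840 W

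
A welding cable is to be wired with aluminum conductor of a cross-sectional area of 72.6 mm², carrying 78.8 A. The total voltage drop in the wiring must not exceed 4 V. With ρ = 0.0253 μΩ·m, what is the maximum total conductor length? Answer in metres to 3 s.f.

146 m

ρ = 0.0253 μΩ·m = 2.53×10^-8 Ω·m
A = 72.6 mm² = 7.260e-05 m²
L_max = V_max·A/(1·ρI) = (4)(7.260e-05)/(2.53×10^-8×78.8) = 146 m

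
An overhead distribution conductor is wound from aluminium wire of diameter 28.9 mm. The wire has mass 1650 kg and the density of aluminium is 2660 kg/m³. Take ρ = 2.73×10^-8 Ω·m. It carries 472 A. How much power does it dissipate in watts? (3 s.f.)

8770 W

A = π(d/2)² = π(1.4450e-02 m)² = 6.5597e-04 m²
L = m/(density·A) = 1650/(2660×6.5597e-04) = 945.6 m
R = ρL/A = (2.73×10^-8)(945.6)/(6.5597e-04) = 0.03935 Ω
P = I²R = (472)² × 0.03935 = 8770 W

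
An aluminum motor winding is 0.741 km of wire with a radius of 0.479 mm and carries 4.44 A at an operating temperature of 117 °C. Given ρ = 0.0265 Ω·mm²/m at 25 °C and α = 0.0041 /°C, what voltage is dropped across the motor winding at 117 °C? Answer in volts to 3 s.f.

ρ = 0.0265 Ω·mm²/m = 2.65×10^-8 Ω·m
A = πr² = π(4.7900e-04 m)² = 7.208e-07 m²
R₍25₎ = ρL/A = (2.65×10^-8)(741)/(7.208e-07) = 27.24 Ω
R₍117₎ = R₍25₎(1 + αΔT) = 27.24 × (1 + 0.0041×92) = 37.52 Ω
V = IR = 4.44 × 37.52 = 167 V

167 V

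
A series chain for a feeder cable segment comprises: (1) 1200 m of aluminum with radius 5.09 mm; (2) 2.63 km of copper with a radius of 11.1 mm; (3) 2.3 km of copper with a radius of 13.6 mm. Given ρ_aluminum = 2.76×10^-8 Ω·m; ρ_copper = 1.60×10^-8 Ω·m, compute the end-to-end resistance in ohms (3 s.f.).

Seg 1: A = πr² = π(5.0900e-03 m)² = 8.139e-05 m²
R_1 = (2.76×10^-8)(1200)/(8.139e-05) = 0.4069 Ω
Seg 2: A = πr² = π(1.1100e-02 m)² = 3.871e-04 m²
R_2 = (1.60×10^-8)(2630)/(3.871e-04) = 0.1087 Ω
Seg 3: A = πr² = π(1.3600e-02 m)² = 5.811e-04 m²
R_3 = (1.60×10^-8)(2300)/(5.811e-04) = 0.06333 Ω
R_total = R_1 + R_2 + R_3 = 0.579 Ω

0.579 Ω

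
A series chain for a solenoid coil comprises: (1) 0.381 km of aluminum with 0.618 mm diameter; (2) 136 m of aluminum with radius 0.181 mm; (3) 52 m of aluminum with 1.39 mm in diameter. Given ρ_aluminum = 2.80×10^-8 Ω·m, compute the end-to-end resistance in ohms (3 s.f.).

Seg 1: A = π(d/2)² = π(3.0900e-04 m)² = 3.000e-07 m²
R_1 = (2.80×10^-8)(381)/(3.000e-07) = 35.56 Ω
Seg 2: A = πr² = π(1.8100e-04 m)² = 1.029e-07 m²
R_2 = (2.80×10^-8)(136)/(1.029e-07) = 37 Ω
Seg 3: A = π(d/2)² = π(6.9500e-04 m)² = 1.517e-06 m²
R_3 = (2.80×10^-8)(52)/(1.517e-06) = 0.9595 Ω
R_total = R_1 + R_2 + R_3 = 73.5 Ω

73.5 Ω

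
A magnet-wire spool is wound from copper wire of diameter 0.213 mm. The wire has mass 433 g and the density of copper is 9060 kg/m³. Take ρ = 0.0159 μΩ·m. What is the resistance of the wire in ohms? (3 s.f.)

ρ = 0.0159 μΩ·m = 1.59×10^-8 Ω·m
A = π(d/2)² = π(1.0650e-04 m)² = 3.5633e-08 m²
L = m/(density·A) = 0.433/(9060×3.5633e-08) = 1341 m
R = ρL/A = (1.59×10^-8)(1341)/(3.5633e-08) = 598 Ω

598 Ω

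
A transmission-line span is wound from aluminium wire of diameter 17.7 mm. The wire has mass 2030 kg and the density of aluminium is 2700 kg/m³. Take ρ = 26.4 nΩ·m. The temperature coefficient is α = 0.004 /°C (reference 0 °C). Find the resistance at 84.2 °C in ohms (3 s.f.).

0.438 Ω

ρ = 26.4 nΩ·m = 2.64×10^-8 Ω·m
A = π(d/2)² = π(8.8500e-03 m)² = 2.4606e-04 m²
L = m/(density·A) = 2030/(2700×2.4606e-04) = 3056 m
R = ρL/A = (2.64×10^-8)(3056)/(2.4606e-04) = 0.3278 Ω
R(84.2 °C) = 0.3278 × (1 + 0.004×84.2) = 0.438 Ω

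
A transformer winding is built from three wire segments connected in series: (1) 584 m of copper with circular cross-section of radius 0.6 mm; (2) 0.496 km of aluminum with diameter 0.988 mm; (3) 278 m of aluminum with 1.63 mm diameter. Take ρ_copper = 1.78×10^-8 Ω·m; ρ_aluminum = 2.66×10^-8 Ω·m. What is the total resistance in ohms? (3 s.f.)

Seg 1: A = πr² = π(6.0000e-04 m)² = 1.131e-06 m²
R_1 = (1.78×10^-8)(584)/(1.131e-06) = 9.191 Ω
Seg 2: A = π(d/2)² = π(4.9400e-04 m)² = 7.667e-07 m²
R_2 = (2.66×10^-8)(496)/(7.667e-07) = 17.21 Ω
Seg 3: A = π(d/2)² = π(8.1500e-04 m)² = 2.087e-06 m²
R_3 = (2.66×10^-8)(278)/(2.087e-06) = 3.544 Ω
R_total = R_1 + R_2 + R_3 = 29.9 Ω

29.9 Ω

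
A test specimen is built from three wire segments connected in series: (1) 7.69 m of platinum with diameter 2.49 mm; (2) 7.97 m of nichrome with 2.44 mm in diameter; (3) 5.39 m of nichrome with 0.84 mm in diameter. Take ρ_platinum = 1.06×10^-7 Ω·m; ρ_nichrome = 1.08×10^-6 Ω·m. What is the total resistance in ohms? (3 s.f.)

12.5 Ω

Seg 1: A = π(d/2)² = π(1.2450e-03 m)² = 4.870e-06 m²
R_1 = (1.06×10^-7)(7.69)/(4.870e-06) = 0.1674 Ω
Seg 2: A = π(d/2)² = π(1.2200e-03 m)² = 4.676e-06 m²
R_2 = (1.08×10^-6)(7.97)/(4.676e-06) = 1.841 Ω
Seg 3: A = π(d/2)² = π(4.2000e-04 m)² = 5.542e-07 m²
R_3 = (1.08×10^-6)(5.39)/(5.542e-07) = 10.5 Ω
R_total = R_1 + R_2 + R_3 = 12.5 Ω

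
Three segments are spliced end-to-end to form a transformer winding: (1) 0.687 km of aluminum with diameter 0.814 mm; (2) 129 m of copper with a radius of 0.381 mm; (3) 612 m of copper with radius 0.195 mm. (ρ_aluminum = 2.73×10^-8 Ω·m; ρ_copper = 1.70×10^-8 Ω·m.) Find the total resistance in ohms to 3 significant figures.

128 Ω

Seg 1: A = π(d/2)² = π(4.0700e-04 m)² = 5.204e-07 m²
R_1 = (2.73×10^-8)(687)/(5.204e-07) = 36.04 Ω
Seg 2: A = πr² = π(3.8100e-04 m)² = 4.560e-07 m²
R_2 = (1.70×10^-8)(129)/(4.560e-07) = 4.809 Ω
Seg 3: A = πr² = π(1.9500e-04 m)² = 1.195e-07 m²
R_3 = (1.70×10^-8)(612)/(1.195e-07) = 87.09 Ω
R_total = R_1 + R_2 + R_3 = 128 Ω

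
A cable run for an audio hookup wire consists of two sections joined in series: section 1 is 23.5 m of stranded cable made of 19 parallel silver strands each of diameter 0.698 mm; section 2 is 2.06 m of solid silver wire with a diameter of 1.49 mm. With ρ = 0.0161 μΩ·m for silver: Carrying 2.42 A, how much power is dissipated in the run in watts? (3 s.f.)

ρ = 0.0161 μΩ·m = 1.61×10^-8 Ω·m
Section 1: A_strand = π(3.4900e-04)² = 3.826e-07 m²; R₁ = ρL/(N·A_s) = (1.61×10^-8)(23.5)/(19×3.826e-07) = 0.05204 Ω
Section 2: A = π(d/2)² = π(7.4500e-04 m)² = 1.744e-06 m²
R₂ = (1.61×10^-8)(2.06)/(1.744e-06) = 0.01902 Ω
R = R₁ + R₂ = 0.07106 Ω
P = I²R = (2.42)² × 0.07106 = 0.416 W

0.416 W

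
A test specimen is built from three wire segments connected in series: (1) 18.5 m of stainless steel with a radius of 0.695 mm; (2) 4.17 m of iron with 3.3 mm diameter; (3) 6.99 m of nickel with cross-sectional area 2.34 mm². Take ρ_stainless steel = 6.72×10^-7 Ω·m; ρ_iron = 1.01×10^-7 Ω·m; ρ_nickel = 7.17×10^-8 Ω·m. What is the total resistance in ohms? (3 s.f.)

8.46 Ω

Seg 1: A = πr² = π(6.9500e-04 m)² = 1.517e-06 m²
R_1 = (6.72×10^-7)(18.5)/(1.517e-06) = 8.193 Ω
Seg 2: A = π(d/2)² = π(1.6500e-03 m)² = 8.553e-06 m²
R_2 = (1.01×10^-7)(4.17)/(8.553e-06) = 0.04924 Ω
Seg 3: A = 2.34 mm² = 2.340e-06 m²
R_3 = (7.17×10^-8)(6.99)/(2.340e-06) = 0.2142 Ω
R_total = R_1 + R_2 + R_3 = 8.46 Ω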